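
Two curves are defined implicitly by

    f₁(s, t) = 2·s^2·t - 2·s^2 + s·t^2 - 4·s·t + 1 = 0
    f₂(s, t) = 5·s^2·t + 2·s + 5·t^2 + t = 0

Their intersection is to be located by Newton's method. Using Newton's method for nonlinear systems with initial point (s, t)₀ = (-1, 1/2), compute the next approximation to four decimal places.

(-1.4507, 0.1725)

At (-1, 1/2): F = (1.7500, 2.2500).
Jacobian J = [[4·s·t - 4·s + t^2 - 4·t, 2·s^2 + 2·s·t - 4·s], [10·s·t + 2, 5·s^2 + 10·t + 1]].
At the point, J = [[0.2500, 5.0000], [-3.0000, 11.0000]] (det J = 17.7500).
Solving J·Δ = −F gives Δ = (-0.4507, -0.3275).
Then the next iterate is (s, t)₁ = (-1.4507, 0.1725).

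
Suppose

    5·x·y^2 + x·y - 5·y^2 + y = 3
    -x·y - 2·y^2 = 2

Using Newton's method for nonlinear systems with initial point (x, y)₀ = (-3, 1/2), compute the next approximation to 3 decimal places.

(-6.351, -0.176)

At (-3, 1/2): F = (-9.000, -1.000).
Jacobian J = [[5·y^2 + y, 10·x·y + x - 10·y + 1], [-y, -x - 4·y]].
At the point, J = [[1.750, -22.000], [-0.500, 1.000]] (det J = -9.250).
Solving J·Δ = −F gives Δ = (-3.351, -0.676).
Then the next iterate is (x, y)₁ = (-6.351, -0.176).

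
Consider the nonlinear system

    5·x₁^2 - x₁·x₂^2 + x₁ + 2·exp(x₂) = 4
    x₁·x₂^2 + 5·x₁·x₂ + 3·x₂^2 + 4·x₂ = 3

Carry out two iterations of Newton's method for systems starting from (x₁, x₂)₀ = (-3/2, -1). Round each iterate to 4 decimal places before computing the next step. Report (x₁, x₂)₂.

(-0.8004, -1.1626)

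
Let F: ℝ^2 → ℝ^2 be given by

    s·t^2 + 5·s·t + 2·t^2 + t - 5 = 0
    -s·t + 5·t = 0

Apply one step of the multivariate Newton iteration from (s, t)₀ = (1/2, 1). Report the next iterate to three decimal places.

At (1/2, 1): F = (1.000, 4.500).
Jacobian J = [[t^2 + 5·t, 2·s·t + 5·s + 4·t + 1], [-t, -s + 5]].
At the point, J = [[6.000, 8.500], [-1.000, 4.500]] (det J = 35.500).
Solving J·Δ = −F gives Δ = (0.951, -0.789).
Then the next iterate is (s, t)₁ = (1.451, 0.211).

(1.451, 0.211)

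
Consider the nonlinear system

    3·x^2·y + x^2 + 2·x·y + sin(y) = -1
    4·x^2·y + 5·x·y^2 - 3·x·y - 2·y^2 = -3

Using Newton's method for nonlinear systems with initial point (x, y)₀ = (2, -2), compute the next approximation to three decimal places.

(1.388, -1.151)

At (2, -2): F = (-27.90930, 15.000).
Jacobian J = [[6·x·y + 2·x + 2·y, 3·x^2 + 2·x + cos(y)], [8·x·y + 5·y^2 - 3·y, 4·x^2 + 10·x·y - 3·x - 4·y]].
At the point, J = [[-24.000, 15.58385], [-6.000, -22.000]] (det J = 621.50312).
Solving J·Δ = −F gives Δ = (-0.612, 0.849).
Then the next iterate is (x, y)₁ = (1.388, -1.151).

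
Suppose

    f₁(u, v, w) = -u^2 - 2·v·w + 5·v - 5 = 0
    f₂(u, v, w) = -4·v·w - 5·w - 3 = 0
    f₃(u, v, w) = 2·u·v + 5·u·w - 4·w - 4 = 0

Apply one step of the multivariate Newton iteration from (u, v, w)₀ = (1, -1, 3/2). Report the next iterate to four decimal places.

(1.3492, -2.7698, 7.6190)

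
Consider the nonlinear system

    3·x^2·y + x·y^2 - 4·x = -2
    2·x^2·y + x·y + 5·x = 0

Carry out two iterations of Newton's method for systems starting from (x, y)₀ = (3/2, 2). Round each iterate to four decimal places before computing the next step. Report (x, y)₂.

(0.1020, 1.4948)

At (3/2, 2): F = (15.5000, 19.5000).
Jacobian J = [[6·x·y + y^2 - 4, 3·x^2 + 2·x·y], [4·x·y + y + 5, 2·x^2 + x]].
At the point, J = [[18.0000, 12.7500], [19.0000, 6.0000]] (det J = -134.2500).
Solving J·Δ = −F gives Δ = (-1.1592, 0.4209).
Then the next iterate is (x, y)₁ = (0.3408, 2.4209).
Round to (0.3408, 2.4209) and repeat: F = (3.477670, 3.091392), J = [[6.811013, 1.998519], [10.721071, 0.573089]].
Δ = (-0.2388, -0.9261), so (x, y)₂ = (0.1020, 1.4948).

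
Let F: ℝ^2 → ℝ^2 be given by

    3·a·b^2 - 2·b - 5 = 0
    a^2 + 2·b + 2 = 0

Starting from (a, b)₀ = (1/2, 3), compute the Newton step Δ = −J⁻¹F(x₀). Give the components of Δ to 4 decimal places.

(1.1223, -4.6862)

At (1/2, 3): F = (2.5000, 8.2500).
Jacobian J = [[3·b^2, 6·a·b - 2], [2·a, 2]].
At the point, J = [[27.0000, 7.0000], [1.0000, 2.0000]] (det J = 47.0000).
Solving J·Δ = −F gives Δ = (1.1223, -4.6862).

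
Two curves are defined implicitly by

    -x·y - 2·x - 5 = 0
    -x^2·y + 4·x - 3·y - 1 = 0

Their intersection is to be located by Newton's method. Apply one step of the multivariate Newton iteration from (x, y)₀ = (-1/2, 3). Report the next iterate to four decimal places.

(-1.6373, -3.3725)

At (-1/2, 3): F = (-2.5000, -12.7500).
Jacobian J = [[-y - 2, -x], [-2·x·y + 4, -x^2 - 3]].
At the point, J = [[-5.0000, 0.5000], [7.0000, -3.2500]] (det J = 12.7500).
Solving J·Δ = −F gives Δ = (-1.1373, -6.3725).
Then the next iterate is (x, y)₁ = (-1.6373, -3.3725).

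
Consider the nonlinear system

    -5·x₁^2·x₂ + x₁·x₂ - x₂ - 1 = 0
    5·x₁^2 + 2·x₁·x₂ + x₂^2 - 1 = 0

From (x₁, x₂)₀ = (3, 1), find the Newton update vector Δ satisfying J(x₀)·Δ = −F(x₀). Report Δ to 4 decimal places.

At (3, 1): F = (-44.0000, 51.0000).
Jacobian J = [[-10·x₁·x₂ + x₂, -5·x₁^2 + x₁ - 1], [10·x₁ + 2·x₂, 2·x₁ + 2·x₂]].
At the point, J = [[-29.0000, -43.0000], [32.0000, 8.0000]] (det J = 1144.0000).
Solving J·Δ = −F gives Δ = (-1.6093, 0.0621).

(-1.6093, 0.0621)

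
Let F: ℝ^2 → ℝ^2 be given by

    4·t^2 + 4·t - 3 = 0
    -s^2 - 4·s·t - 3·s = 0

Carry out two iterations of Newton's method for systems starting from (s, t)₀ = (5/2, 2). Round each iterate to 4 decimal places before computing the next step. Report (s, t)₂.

At (5/2, 2): F = (21.0000, -33.7500).
Jacobian J = [[0, 8·t + 4], [-2·s - 4·t - 3, -4·s]].
At the point, J = [[0.0000, 20.0000], [-16.0000, -10.0000]] (det J = 320.0000).
Solving J·Δ = −F gives Δ = (-1.4531, -1.0500).
Then the next iterate is (s, t)₁ = (1.0469, 0.9500).
Round to (1.0469, 0.9500) and repeat: F = (4.4100, -8.214920), J = [[0.0000, 11.6000], [-8.8938, -4.1876]].
Δ = (-0.7447, -0.3802), so (s, t)₂ = (0.3022, 0.5698).

(0.3022, 0.5698)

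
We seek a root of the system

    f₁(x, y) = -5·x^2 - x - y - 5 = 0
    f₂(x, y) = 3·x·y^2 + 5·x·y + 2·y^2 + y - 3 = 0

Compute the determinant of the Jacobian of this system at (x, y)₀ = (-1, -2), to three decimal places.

2.000

J = [[-10·x - 1, -1], [3·y^2 + 5·y, 6·x·y + 5·x + 4·y + 1]].
At the point, J = [[9.000, -1.000], [2.000, 0.000]].
det J = 2.000.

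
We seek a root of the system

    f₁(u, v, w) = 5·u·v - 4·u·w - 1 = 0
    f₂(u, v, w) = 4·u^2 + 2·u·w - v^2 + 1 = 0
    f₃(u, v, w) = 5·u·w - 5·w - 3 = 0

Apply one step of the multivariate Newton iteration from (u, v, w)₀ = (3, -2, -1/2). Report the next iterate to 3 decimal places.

(1.395, -0.870, -0.101)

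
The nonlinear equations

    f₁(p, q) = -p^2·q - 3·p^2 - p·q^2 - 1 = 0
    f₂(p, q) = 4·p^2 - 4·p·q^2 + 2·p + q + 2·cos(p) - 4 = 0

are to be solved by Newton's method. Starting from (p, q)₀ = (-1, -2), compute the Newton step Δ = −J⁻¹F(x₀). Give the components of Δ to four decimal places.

At (-1, -2): F = (2.0000, 13.080605).
Jacobian J = [[-2·p·q - 6·p - q^2, -p^2 - 2·p·q], [8·p - 4·q^2 - 2·sin(p) + 2, -8·p·q + 1]].
At the point, J = [[-2.0000, -5.0000], [-20.317058, -15.0000]] (det J = -71.585290).
Solving J·Δ = −F gives Δ = (0.4946, 0.2022).

(0.4946, 0.2022)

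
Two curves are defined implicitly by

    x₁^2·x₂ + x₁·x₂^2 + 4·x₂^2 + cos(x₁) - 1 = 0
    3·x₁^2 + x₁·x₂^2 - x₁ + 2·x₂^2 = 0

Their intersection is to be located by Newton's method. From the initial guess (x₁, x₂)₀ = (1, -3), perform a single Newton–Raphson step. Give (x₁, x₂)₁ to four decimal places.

(0.7459, -1.5865)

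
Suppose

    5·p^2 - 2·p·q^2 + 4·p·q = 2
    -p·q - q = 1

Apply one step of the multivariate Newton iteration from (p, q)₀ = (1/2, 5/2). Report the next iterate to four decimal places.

At (1/2, 5/2): F = (-2.0000, -4.7500).
Jacobian J = [[10·p - 2·q^2 + 4·q, -4·p·q + 4·p], [-q, -p - 1]].
At the point, J = [[2.5000, -3.0000], [-2.5000, -1.5000]] (det J = -11.2500).
Solving J·Δ = −F gives Δ = (-1.0000, -1.5000).
Then the next iterate is (p, q)₁ = (-0.5000, 1.0000).

(-0.5000, 1.0000)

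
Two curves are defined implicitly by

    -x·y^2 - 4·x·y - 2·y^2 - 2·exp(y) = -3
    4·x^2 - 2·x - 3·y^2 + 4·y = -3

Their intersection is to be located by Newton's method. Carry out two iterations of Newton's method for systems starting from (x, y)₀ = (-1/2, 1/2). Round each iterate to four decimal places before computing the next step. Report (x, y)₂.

At (-1/2, 1/2): F = (0.327557, 6.2500).
Jacobian J = [[-y^2 - 4·y, -2·x·y - 4·x - 4·y - 2·exp(y)], [8·x - 2, -6·y + 4]].
At the point, J = [[-2.2500, -2.797443], [-6.0000, 1.0000]] (det J = -19.034655).
Solving J·Δ = −F gives Δ = (0.9357, -0.6355).
Then the next iterate is (x, y)₁ = (0.4357, -0.1355).
Round to (0.4357, -0.1355) and repeat: F = (1.444871, 2.290857), J = [[0.523640, -2.829284], [1.4856, 4.8130]].
Δ = (-1.9983, 0.1408), so (x, y)₂ = (-1.5626, 0.0053).

(-1.5626, 0.0053)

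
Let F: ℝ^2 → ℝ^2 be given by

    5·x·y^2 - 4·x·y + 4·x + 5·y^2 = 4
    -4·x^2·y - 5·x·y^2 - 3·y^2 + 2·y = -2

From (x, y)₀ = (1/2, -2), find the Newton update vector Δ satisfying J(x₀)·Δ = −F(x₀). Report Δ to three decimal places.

(-0.091, 0.909)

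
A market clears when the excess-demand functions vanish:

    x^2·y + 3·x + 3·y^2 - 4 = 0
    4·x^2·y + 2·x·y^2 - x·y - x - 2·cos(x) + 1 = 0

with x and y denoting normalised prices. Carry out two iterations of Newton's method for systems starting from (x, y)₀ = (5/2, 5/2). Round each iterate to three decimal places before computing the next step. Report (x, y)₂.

(-0.667, 1.867)

At (5/2, 5/2): F = (37.875, 87.60229).
Jacobian J = [[2·x·y + 3, x^2 + 6·y], [8·x·y + 2·y^2 - y + 2·sin(x) - 1, 4·x^2 + 4·x·y - x]].
At the point, J = [[15.500, 21.250], [60.19694, 47.500]] (det J = -542.93507).
Solving J·Δ = −F gives Δ = (-0.115, -1.698).
Then the next iterate is (x, y)₁ = (2.385, 0.802).
Round to (2.385, 0.802) and repeat: F = (9.64657, 19.47250), J = [[6.82554, 10.50023], [16.15946, 28.01898]].
Δ = (-3.052, 1.065), so (x, y)₂ = (-0.667, 1.867).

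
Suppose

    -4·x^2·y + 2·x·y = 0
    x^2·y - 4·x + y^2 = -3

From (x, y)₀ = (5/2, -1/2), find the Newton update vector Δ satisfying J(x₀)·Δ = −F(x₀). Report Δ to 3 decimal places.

At (5/2, -1/2): F = (10.000, -9.875).
Jacobian J = [[-8·x·y + 2·y, -4·x^2 + 2·x], [2·x·y - 4, x^2 + 2·y]].
At the point, J = [[9.000, -20.000], [-6.500, 5.250]] (det J = -82.750).
Solving J·Δ = −F gives Δ = (-1.752, -0.289).

(-1.752, -0.289)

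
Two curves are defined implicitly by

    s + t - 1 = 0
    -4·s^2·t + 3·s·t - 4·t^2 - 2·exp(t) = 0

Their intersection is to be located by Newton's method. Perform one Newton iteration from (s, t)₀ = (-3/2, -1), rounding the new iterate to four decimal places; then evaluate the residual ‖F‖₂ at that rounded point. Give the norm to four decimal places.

At (-3/2, -1): F = (-3.5000, 8.764241).
Jacobian J = [[1, 1], [-8·s·t + 3·t, -4·s^2 + 3·s - 8·t - 2·exp(t)]].
At the point, J = [[1.0000, 1.0000], [-15.0000, -6.235759]] (det J = 8.764241).
Solving J·Δ = −F gives Δ = (-1.4903, 4.9903).
Then the next iterate is (s, t)₁ = (-2.9903, 3.9903).
Re-evaluating at (-2.9903, 3.9903): F = (0.0000, -350.352135), so ‖F‖₂ = 350.3521.

350.3521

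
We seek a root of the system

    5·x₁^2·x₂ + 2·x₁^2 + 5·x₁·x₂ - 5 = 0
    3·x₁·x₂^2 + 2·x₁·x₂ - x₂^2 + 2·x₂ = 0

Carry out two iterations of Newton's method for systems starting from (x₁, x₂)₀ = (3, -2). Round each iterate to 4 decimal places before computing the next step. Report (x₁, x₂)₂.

At (3, -2): F = (-107.0000, 16.0000).
Jacobian J = [[10·x₁·x₂ + 4·x₁ + 5·x₂, 5·x₁^2 + 5·x₁], [3·x₂^2 + 2·x₂, 6·x₁·x₂ + 2·x₁ - 2·x₂ + 2]].
At the point, J = [[-58.0000, 60.0000], [8.0000, -24.0000]] (det J = 912.0000).
Solving J·Δ = −F gives Δ = (-1.7632, 0.0789).
Then the next iterate is (x₁, x₂)₁ = (1.2368, -1.9211).
Round to (1.2368, -1.9211) and repeat: F = (-28.514020, 1.408838), J = [[-28.418465, 13.832371], [7.229676, -5.940299]].
Δ = (-2.1784, -2.4140), so (x₁, x₂)₂ = (-0.9416, -4.3351).

(-0.9416, -4.3351)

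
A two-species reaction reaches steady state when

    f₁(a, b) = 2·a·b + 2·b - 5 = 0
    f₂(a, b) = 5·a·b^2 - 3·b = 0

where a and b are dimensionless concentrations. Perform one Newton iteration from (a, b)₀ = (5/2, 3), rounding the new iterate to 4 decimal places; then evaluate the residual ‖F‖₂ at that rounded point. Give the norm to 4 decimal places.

At (5/2, 3): F = (16.0000, 103.5000).
Jacobian J = [[2·b, 2·a + 2], [5·b^2, 10·a·b - 3]].
At the point, J = [[6.0000, 7.0000], [45.0000, 72.0000]] (det J = 117.0000).
Solving J·Δ = −F gives Δ = (-3.6538, 0.8462).
Then the next iterate is (a, b)₁ = (-1.1538, 3.8462).
Re-evaluating at (-1.1538, 3.8462): F = (-6.183091, -96.880885), so ‖F‖₂ = 97.0780.

97.0780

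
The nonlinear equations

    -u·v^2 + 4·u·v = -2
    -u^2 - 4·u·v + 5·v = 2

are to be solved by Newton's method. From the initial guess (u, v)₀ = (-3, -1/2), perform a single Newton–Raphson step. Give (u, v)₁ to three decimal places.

At (-3, -1/2): F = (8.750, -19.500).
Jacobian J = [[-v^2 + 4·v, -2·u·v + 4·u], [-2·u - 4·v, -4·u + 5]].
At the point, J = [[-2.250, -15.000], [8.000, 17.000]] (det J = 81.750).
Solving J·Δ = −F gives Δ = (1.758, 0.320).
Then the next iterate is (u, v)₁ = (-1.242, -0.180).

(-1.242, -0.180)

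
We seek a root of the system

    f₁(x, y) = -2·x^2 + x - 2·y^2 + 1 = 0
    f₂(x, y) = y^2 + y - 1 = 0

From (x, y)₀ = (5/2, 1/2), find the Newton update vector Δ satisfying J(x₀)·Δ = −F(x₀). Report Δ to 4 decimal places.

At (5/2, 1/2): F = (-9.5000, -0.2500).
Jacobian J = [[-4·x + 1, -4·y], [0, 2·y + 1]].
At the point, J = [[-9.0000, -2.0000], [0.0000, 2.0000]] (det J = -18.0000).
Solving J·Δ = −F gives Δ = (-1.0833, 0.1250).

(-1.0833, 0.1250)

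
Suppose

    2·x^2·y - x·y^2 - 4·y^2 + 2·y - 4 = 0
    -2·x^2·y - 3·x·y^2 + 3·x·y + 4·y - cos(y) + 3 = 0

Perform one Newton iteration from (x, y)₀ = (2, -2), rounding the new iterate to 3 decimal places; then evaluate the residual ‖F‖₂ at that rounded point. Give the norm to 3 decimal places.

16.603

At (2, -2): F = (-48.000, -24.58385).
Jacobian J = [[4·x·y - y^2, 2·x^2 - 2·x·y - 8·y + 2], [-4·x·y - 3·y^2 + 3·y, -2·x^2 - 6·x·y + 3·x + sin(y) + 4]].
At the point, J = [[-20.000, 34.000], [-2.000, 25.09070]] (det J = -433.81405).
Solving J·Δ = −F gives Δ = (-0.849, 0.912).
Then the next iterate is (x, y)₁ = (1.151, -1.088).
Re-evaluating at (1.151, -1.088): F = (-15.15623, -6.77782), so ‖F‖₂ = 16.603.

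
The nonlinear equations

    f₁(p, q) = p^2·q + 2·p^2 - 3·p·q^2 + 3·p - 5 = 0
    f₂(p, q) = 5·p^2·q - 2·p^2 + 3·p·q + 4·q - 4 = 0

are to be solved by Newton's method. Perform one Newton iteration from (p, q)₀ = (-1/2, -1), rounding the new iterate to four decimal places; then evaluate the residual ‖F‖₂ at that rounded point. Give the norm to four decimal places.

864.4948

At (-1/2, -1): F = (-4.7500, -8.2500).
Jacobian J = [[2·p·q + 4·p - 3·q^2 + 3, p^2 - 6·p·q], [10·p·q - 4·p + 3·q, 5·p^2 + 3·p + 4]].
At the point, J = [[-1.0000, -2.7500], [4.0000, 3.7500]] (det J = 7.2500).
Solving J·Δ = −F gives Δ = (5.5862, -3.7586).
Then the next iterate is (p, q)₁ = (5.0862, -4.7586).
Re-evaluating at (5.0862, -4.7586): F = (-406.624729, -762.894193), so ‖F‖₂ = 864.4948.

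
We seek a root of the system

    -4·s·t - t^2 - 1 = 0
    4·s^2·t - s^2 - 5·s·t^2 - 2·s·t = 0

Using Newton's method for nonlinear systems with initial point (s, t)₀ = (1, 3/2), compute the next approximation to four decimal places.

(-0.1503, 1.1645)

At (1, 3/2): F = (-9.2500, -9.2500).
Jacobian J = [[-4·t, -4·s - 2·t], [8·s·t - 2·s - 5·t^2 - 2·t, 4·s^2 - 10·s·t - 2·s]].
At the point, J = [[-6.0000, -7.0000], [-4.2500, -13.0000]] (det J = 48.2500).
Solving J·Δ = −F gives Δ = (-1.1503, -0.3355).
Then the next iterate is (s, t)₁ = (-0.1503, 1.1645).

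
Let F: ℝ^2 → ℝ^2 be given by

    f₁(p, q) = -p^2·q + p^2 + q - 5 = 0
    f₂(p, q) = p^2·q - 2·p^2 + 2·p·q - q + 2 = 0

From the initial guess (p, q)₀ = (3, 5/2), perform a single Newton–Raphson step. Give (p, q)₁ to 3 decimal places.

(1.839, 1.806)

At (3, 5/2): F = (-16.000, 19.000).
Jacobian J = [[-2·p·q + 2·p, -p^2 + 1], [2·p·q - 4·p + 2·q, p^2 + 2·p - 1]].
At the point, J = [[-9.000, -8.000], [8.000, 14.000]] (det J = -62.000).
Solving J·Δ = −F gives Δ = (-1.161, -0.694).
Then the next iterate is (p, q)₁ = (1.839, 1.806).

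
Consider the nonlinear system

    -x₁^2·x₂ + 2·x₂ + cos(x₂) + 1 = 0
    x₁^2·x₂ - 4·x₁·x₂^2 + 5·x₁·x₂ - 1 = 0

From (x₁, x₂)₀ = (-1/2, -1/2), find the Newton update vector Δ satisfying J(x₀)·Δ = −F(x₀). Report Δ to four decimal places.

At (-1/2, -1/2): F = (1.002583, 0.6250).
Jacobian J = [[-2·x₁·x₂, -x₁^2 - sin(x₂) + 2], [2·x₁·x₂ - 4·x₂^2 + 5·x₂, x₁^2 - 8·x₁·x₂ + 5·x₁]].
At the point, J = [[-0.5000, 2.229426], [-3.0000, -4.2500]] (det J = 8.813277).
Solving J·Δ = −F gives Δ = (0.6416, -0.3058).

(0.6416, -0.3058)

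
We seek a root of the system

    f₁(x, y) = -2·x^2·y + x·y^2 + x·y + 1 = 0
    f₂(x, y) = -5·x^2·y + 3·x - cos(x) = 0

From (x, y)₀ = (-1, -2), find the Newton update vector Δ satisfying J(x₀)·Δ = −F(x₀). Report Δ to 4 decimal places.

(0.4486, -0.3086)

At (-1, -2): F = (3.0000, 6.459698).
Jacobian J = [[-4·x·y + y^2 + y, -2·x^2 + 2·x·y + x], [-10·x·y + sin(x) + 3, -5·x^2]].
At the point, J = [[-6.0000, 1.0000], [-17.841471, -5.0000]] (det J = 47.841471).
Solving J·Δ = −F gives Δ = (0.4486, -0.3086).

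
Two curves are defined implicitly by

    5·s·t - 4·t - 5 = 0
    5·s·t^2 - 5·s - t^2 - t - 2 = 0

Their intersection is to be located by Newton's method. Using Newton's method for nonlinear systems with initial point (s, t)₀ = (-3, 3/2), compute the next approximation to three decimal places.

(1.728, 1.603)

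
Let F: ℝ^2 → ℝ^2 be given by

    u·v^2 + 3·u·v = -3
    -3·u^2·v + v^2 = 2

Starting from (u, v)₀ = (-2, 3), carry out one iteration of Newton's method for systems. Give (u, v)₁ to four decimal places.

(-1.4000, 1.7667)

At (-2, 3): F = (-33.0000, -29.0000).
Jacobian J = [[v^2 + 3·v, 2·u·v + 3·u], [-6·u·v, -3·u^2 + 2·v]].
At the point, J = [[18.0000, -18.0000], [36.0000, -6.0000]] (det J = 540.0000).
Solving J·Δ = −F gives Δ = (0.6000, -1.2333).
Then the next iterate is (u, v)₁ = (-1.4000, 1.7667).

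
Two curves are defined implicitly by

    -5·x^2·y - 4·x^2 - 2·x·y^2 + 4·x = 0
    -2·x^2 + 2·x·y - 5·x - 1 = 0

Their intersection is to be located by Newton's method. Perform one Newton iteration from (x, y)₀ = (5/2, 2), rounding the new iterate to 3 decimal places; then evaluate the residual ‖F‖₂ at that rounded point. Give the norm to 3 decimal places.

At (5/2, 2): F = (-97.500, -16.000).
Jacobian J = [[-10·x·y - 8·x - 2·y^2 + 4, -5·x^2 - 4·x·y], [-4·x + 2·y - 5, 2·x]].
At the point, J = [[-74.000, -51.250], [-11.000, 5.000]] (det J = -933.750).
Solving J·Δ = −F gives Δ = (-1.400, 0.119).
Then the next iterate is (x, y)₁ = (1.100, 2.119).
Re-evaluating at (1.100, 2.119): F = (-23.13830, -4.25820), so ‖F‖₂ = 23.527.

23.527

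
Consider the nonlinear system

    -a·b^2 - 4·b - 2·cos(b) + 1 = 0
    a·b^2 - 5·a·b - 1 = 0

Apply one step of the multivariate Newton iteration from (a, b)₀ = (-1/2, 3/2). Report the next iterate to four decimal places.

(-1.1520, -3.5482)

At (-1/2, 3/2): F = (-4.016474, 1.6250).
Jacobian J = [[-b^2, -2·a·b + 2·sin(b) - 4], [b^2 - 5·b, 2·a·b - 5·a]].
At the point, J = [[-2.2500, -0.505010], [-5.2500, 1.0000]] (det J = -4.901303).
Solving J·Δ = −F gives Δ = (-0.6520, -5.0482).
Then the next iterate is (a, b)₁ = (-1.1520, -3.5482).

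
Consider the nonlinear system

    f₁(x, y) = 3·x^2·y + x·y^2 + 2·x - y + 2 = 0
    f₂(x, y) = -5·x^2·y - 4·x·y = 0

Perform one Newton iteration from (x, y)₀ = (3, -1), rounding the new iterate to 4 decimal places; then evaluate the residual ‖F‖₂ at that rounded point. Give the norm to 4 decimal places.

144.3482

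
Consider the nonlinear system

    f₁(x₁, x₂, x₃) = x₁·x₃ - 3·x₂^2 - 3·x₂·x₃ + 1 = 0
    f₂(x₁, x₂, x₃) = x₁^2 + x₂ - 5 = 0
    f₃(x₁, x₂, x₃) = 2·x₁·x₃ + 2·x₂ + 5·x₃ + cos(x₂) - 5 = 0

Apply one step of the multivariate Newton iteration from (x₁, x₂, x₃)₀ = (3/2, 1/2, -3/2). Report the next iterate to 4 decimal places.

At (3/2, 1/2, -3/2): F = (0.2500, -2.2500, -15.122417).
Jacobian J = [[x₃, -6·x₂ - 3·x₃, x₁ - 3·x₂], [2·x₁, 1, 0], [2·x₃, -sin(x₂) + 2, 2·x₁ + 5]].
At the point, J = [[-1.5000, 1.5000, 0.0000], [3.0000, 1.0000, 0.0000], [-3.0000, 1.520574, 8.0000]] (det J = -48.0000).
Solving J·Δ = −F gives Δ = (0.6042, 0.4375, 2.0337).
Then the next iterate is (x₁, x₂, x₃)₁ = (2.1042, 0.9375, 0.5337).

(2.1042, 0.9375, 0.5337)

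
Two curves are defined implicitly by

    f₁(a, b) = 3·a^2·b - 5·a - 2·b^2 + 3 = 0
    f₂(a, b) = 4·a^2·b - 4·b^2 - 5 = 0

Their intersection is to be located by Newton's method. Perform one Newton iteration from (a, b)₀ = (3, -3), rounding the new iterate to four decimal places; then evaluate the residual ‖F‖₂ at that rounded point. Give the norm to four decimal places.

56.0693

At (3, -3): F = (-111.0000, -149.0000).
Jacobian J = [[6·a·b - 5, 3·a^2 - 4·b], [8·a·b, 4·a^2 - 8·b]].
At the point, J = [[-59.0000, 39.0000], [-72.0000, 60.0000]] (det J = -732.0000).
Solving J·Δ = −F gives Δ = (-1.1598, 1.0915).
Then the next iterate is (a, b)₁ = (1.8402, -1.9085).
Re-evaluating at (1.8402, -1.9085): F = (-32.874211, -45.420778), so ‖F‖₂ = 56.0693.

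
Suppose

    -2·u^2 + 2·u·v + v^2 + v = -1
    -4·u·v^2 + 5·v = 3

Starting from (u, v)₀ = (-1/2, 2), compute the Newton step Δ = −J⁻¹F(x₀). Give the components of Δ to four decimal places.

(0.0106, -1.1408)

At (-1/2, 2): F = (4.5000, 15.0000).
Jacobian J = [[-4·u + 2·v, 2·u + 2·v + 1], [-4·v^2, -8·u·v + 5]].
At the point, J = [[6.0000, 4.0000], [-16.0000, 13.0000]] (det J = 142.0000).
Solving J·Δ = −F gives Δ = (0.0106, -1.1408).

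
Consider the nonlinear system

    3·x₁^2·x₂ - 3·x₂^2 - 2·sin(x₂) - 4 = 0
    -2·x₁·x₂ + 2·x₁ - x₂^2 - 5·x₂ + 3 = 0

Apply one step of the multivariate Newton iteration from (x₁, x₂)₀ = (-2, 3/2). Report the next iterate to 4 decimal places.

(-1.9006, 0.2876)

At (-2, 3/2): F = (5.255010, -4.7500).
Jacobian J = [[6·x₁·x₂, 3·x₁^2 - 6·x₂ - 2·cos(x₂)], [-2·x₂ + 2, -2·x₁ - 2·x₂ - 5]].
At the point, J = [[-18.0000, 2.858526], [-1.0000, -4.0000]] (det J = 74.858526).
Solving J·Δ = −F gives Δ = (0.0994, -1.2124).
Then the next iterate is (x₁, x₂)₁ = (-1.9006, 0.2876).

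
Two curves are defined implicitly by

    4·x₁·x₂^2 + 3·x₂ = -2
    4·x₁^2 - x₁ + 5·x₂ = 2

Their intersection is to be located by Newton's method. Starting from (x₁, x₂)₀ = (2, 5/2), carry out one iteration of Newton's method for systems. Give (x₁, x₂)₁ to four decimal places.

(0.5462, 1.9615)

At (2, 5/2): F = (59.5000, 24.5000).
Jacobian J = [[4·x₂^2, 8·x₁·x₂ + 3], [8·x₁ - 1, 5]].
At the point, J = [[25.0000, 43.0000], [15.0000, 5.0000]] (det J = -520.0000).
Solving J·Δ = −F gives Δ = (-1.4538, -0.5385).
Then the next iterate is (x₁, x₂)₁ = (0.5462, 1.9615).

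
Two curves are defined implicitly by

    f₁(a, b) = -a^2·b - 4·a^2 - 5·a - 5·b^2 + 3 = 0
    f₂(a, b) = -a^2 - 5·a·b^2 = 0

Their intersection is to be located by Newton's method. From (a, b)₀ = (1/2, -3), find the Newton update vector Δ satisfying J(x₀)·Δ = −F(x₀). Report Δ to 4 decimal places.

(-0.0044, 1.5033)

At (1/2, -3): F = (-44.7500, -22.7500).
Jacobian J = [[-2·a·b - 8·a - 5, -a^2 - 10·b], [-2·a - 5·b^2, -10·a·b]].
At the point, J = [[-6.0000, 29.7500], [-46.0000, 15.0000]] (det J = 1278.5000).
Solving J·Δ = −F gives Δ = (-0.0044, 1.5033).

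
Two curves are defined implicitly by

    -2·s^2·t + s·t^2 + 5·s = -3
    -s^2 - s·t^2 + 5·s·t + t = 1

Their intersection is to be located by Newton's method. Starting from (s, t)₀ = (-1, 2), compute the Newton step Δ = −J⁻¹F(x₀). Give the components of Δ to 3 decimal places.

At (-1, 2): F = (-10.000, -6.000).
Jacobian J = [[-4·s·t + t^2 + 5, -2·s^2 + 2·s·t], [-2·s - t^2 + 5·t, -2·s·t + 5·s + 1]].
At the point, J = [[17.000, -6.000], [8.000, 0.000]] (det J = 48.000).
Solving J·Δ = −F gives Δ = (0.750, 0.458).

(0.750, 0.458)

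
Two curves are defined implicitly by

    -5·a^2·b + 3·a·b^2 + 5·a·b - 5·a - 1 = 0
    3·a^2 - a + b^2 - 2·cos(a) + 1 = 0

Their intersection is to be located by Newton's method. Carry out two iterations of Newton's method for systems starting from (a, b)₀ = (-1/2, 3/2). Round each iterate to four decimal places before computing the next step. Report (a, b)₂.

At (-1/2, 3/2): F = (-7.5000, 2.744835).
Jacobian J = [[-10·a·b + 3·b^2 + 5·b - 5, -5·a^2 + 6·a·b + 5·a], [6·a + 2·sin(a) - 1, 2·b]].
At the point, J = [[16.7500, -8.2500], [-4.958851, 3.0000]] (det J = 9.339479).
Solving J·Δ = −F gives Δ = (-0.0155, -0.9406).
Then the next iterate is (a, b)₁ = (-0.5155, 0.5594).
Round to (-0.5155, 0.5594) and repeat: F = (-1.091573, 0.885556), J = [[1.619492, -5.636425], [-5.078940, 1.1188]].
Δ = (0.1406, -0.1533), so (a, b)₂ = (-0.3749, 0.4061).

(-0.3749, 0.4061)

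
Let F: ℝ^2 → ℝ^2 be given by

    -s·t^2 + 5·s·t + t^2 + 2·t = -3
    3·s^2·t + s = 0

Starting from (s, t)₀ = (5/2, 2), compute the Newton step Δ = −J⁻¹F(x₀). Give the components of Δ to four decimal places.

(0.9768, -3.7483)

At (5/2, 2): F = (26.0000, 40.0000).
Jacobian J = [[-t^2 + 5·t, -2·s·t + 5·s + 2·t + 2], [6·s·t + 1, 3·s^2]].
At the point, J = [[6.0000, 8.5000], [31.0000, 18.7500]] (det J = -151.0000).
Solving J·Δ = −F gives Δ = (0.9768, -3.7483).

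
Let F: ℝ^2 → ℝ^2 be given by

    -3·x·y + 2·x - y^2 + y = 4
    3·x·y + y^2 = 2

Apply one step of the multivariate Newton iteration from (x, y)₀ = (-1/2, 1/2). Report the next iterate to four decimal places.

At (-1/2, 1/2): F = (-4.0000, -2.5000).
Jacobian J = [[-3·y + 2, -3·x - 2·y + 1], [3·y, 3·x + 2·y]].
At the point, J = [[0.5000, 1.5000], [1.5000, -0.5000]] (det J = -2.5000).
Solving J·Δ = −F gives Δ = (2.3000, 1.9000).
Then the next iterate is (x, y)₁ = (1.8000, 2.4000).

(1.8000, 2.4000)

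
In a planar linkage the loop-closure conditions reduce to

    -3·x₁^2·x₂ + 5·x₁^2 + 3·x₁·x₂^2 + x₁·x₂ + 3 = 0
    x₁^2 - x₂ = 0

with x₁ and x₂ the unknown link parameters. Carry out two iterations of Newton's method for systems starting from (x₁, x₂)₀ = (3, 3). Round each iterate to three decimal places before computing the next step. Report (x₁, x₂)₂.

(0.873, 0.033)

At (3, 3): F = (57.000, 6.000).
Jacobian J = [[-6·x₁·x₂ + 10·x₁ + 3·x₂^2 + x₂, -3·x₁^2 + 6·x₁·x₂ + x₁], [2·x₁, -1]].
At the point, J = [[6.000, 30.000], [6.000, -1.000]] (det J = -186.000).
Solving J·Δ = −F gives Δ = (-1.274, -1.645).
Then the next iterate is (x₁, x₂)₁ = (1.726, 1.355).
Round to (1.726, 1.355) and repeat: F = (17.63110, 1.62408), J = [[10.09069, 6.82115], [3.452, -1.000]].
Δ = (-0.853, -1.322), so (x₁, x₂)₂ = (0.873, 0.033).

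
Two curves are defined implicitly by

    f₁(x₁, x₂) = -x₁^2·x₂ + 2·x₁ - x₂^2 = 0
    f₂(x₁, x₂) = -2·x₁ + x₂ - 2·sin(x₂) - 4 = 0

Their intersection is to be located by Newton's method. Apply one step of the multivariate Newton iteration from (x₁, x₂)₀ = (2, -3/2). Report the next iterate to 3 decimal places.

At (2, -3/2): F = (7.750, -7.50501).
Jacobian J = [[-2·x₁·x₂ + 2, -x₁^2 - 2·x₂], [-2, -2·cos(x₂) + 1]].
At the point, J = [[8.000, -1.000], [-2.000, 0.85853]] (det J = 4.86820).
Solving J·Δ = −F gives Δ = (0.175, 9.149).
Then the next iterate is (x₁, x₂)₁ = (2.175, 7.649).

(2.175, 7.649)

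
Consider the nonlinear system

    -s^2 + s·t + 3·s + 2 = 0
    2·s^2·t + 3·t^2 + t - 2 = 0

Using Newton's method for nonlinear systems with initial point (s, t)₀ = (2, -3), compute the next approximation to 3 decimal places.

At (2, -3): F = (-2.000, -2.000).
Jacobian J = [[-2·s + t + 3, s], [4·s·t, 2·s^2 + 6·t + 1]].
At the point, J = [[-4.000, 2.000], [-24.000, -9.000]] (det J = 84.000).
Solving J·Δ = −F gives Δ = (-0.262, 0.476).
Then the next iterate is (s, t)₁ = (1.738, -2.524).

(1.738, -2.524)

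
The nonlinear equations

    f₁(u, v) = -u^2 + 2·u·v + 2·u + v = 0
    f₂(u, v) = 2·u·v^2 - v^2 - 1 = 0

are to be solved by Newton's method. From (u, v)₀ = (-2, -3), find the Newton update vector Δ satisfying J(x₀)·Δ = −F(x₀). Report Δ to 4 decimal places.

(2.0000, 0.3333)

At (-2, -3): F = (1.0000, -46.0000).
Jacobian J = [[-2·u + 2·v + 2, 2·u + 1], [2·v^2, 4·u·v - 2·v]].
At the point, J = [[0.0000, -3.0000], [18.0000, 30.0000]] (det J = 54.0000).
Solving J·Δ = −F gives Δ = (2.0000, 0.3333).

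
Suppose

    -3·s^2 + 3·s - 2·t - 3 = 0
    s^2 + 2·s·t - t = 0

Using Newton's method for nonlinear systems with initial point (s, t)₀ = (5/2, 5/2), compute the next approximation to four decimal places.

(0.9107, 2.4107)

At (5/2, 5/2): F = (-19.2500, 16.2500).
Jacobian J = [[-6·s + 3, -2], [2·s + 2·t, 2·s - 1]].
At the point, J = [[-12.0000, -2.0000], [10.0000, 4.0000]] (det J = -28.0000).
Solving J·Δ = −F gives Δ = (-1.5893, -0.0893).
Then the next iterate is (s, t)₁ = (0.9107, 2.4107).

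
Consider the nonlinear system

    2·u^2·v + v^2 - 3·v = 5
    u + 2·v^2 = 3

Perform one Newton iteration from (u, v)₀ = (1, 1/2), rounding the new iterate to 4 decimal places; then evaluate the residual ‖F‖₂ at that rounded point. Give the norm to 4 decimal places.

6.4821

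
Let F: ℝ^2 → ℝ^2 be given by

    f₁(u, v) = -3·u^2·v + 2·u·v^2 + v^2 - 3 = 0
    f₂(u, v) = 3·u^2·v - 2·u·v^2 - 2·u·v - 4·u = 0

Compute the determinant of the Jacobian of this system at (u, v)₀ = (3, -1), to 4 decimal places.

J = [[-6·u·v + 2·v^2, -3·u^2 + 4·u·v + 2·v], [6·u·v - 2·v^2 - 2·v - 4, 3·u^2 - 4·u·v - 2·u]].
At the point, J = [[20.0000, -41.0000], [-22.0000, 33.0000]].
det J = -242.0000.

-242.0000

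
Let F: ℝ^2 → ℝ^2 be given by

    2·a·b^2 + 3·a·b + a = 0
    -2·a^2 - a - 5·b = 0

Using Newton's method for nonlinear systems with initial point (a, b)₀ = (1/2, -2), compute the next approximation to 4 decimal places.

At (1/2, -2): F = (1.5000, 9.0000).
Jacobian J = [[2·b^2 + 3·b + 1, 4·a·b + 3·a], [-4·a - 1, -5]].
At the point, J = [[3.0000, -2.5000], [-3.0000, -5.0000]] (det J = -22.5000).
Solving J·Δ = −F gives Δ = (0.6667, 1.4000).
Then the next iterate is (a, b)₁ = (1.1667, -0.6000).

(1.1667, -0.6000)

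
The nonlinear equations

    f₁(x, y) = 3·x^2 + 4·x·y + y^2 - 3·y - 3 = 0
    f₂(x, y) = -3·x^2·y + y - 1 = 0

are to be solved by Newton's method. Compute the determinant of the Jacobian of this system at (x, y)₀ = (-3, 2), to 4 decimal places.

J = [[6·x + 4·y, 4·x + 2·y - 3], [-6·x·y, -3·x^2 + 1]].
At the point, J = [[-10.0000, -11.0000], [36.0000, -26.0000]].
det J = 656.0000.

656.0000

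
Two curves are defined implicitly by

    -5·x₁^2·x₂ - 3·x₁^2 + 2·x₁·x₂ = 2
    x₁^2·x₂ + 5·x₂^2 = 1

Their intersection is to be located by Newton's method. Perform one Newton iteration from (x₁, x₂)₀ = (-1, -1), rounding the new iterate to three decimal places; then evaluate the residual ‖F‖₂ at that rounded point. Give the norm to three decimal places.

At (-1, -1): F = (2.000, 3.000).
Jacobian J = [[-10·x₁·x₂ - 6·x₁ + 2·x₂, -5·x₁^2 + 2·x₁], [2·x₁·x₂, x₁^2 + 10·x₂]].
At the point, J = [[-6.000, -7.000], [2.000, -9.000]] (det J = 68.000).
Solving J·Δ = −F gives Δ = (-0.044, 0.324).
Then the next iterate is (x₁, x₂)₁ = (-1.044, -0.676).
Re-evaluating at (-1.044, -0.676): F = (-0.17434, 0.54808), so ‖F‖₂ = 0.575.

0.575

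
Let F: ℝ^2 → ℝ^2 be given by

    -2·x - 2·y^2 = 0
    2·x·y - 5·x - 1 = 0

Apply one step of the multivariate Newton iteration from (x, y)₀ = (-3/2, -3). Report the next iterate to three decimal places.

(-0.478, -1.580)

At (-3/2, -3): F = (-15.000, 15.500).
Jacobian J = [[-2, -4·y], [2·y - 5, 2·x]].
At the point, J = [[-2.000, 12.000], [-11.000, -3.000]] (det J = 138.000).
Solving J·Δ = −F gives Δ = (1.022, 1.420).
Then the next iterate is (x, y)₁ = (-0.478, -1.580).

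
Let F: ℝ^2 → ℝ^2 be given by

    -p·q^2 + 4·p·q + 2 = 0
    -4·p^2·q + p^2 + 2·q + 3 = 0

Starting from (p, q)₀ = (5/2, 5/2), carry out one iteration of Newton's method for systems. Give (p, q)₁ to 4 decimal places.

(0.5767, 4.1651)

At (5/2, 5/2): F = (11.3750, -48.2500).
Jacobian J = [[-q^2 + 4·q, -2·p·q + 4·p], [-8·p·q + 2·p, -4·p^2 + 2]].
At the point, J = [[3.7500, -2.5000], [-45.0000, -23.0000]] (det J = -198.7500).
Solving J·Δ = −F gives Δ = (-1.9233, 1.6651).
Then the next iterate is (p, q)₁ = (0.5767, 4.1651).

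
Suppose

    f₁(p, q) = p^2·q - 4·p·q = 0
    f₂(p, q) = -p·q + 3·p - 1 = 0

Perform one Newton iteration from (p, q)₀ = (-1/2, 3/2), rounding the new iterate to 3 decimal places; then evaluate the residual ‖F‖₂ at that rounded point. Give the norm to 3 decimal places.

2.961

At (-1/2, 3/2): F = (3.375, -1.750).
Jacobian J = [[2·p·q - 4·q, p^2 - 4·p], [-q + 3, -p]].
At the point, J = [[-7.500, 2.250], [1.500, 0.500]] (det J = -7.125).
Solving J·Δ = −F gives Δ = (0.789, 1.132).
Then the next iterate is (p, q)₁ = (0.289, 2.632).
Re-evaluating at (0.289, 2.632): F = (-2.82276, -0.89365), so ‖F‖₂ = 2.961.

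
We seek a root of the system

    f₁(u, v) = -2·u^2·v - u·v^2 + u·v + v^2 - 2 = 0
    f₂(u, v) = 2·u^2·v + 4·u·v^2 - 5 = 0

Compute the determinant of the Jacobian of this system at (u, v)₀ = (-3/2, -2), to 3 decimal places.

-65.000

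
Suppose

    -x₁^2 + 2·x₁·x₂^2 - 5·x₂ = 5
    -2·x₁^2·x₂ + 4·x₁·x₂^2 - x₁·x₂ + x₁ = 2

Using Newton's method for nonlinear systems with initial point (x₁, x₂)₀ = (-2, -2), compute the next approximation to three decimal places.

At (-2, -2): F = (-15.000, -24.000).
Jacobian J = [[-2·x₁ + 2·x₂^2, 4·x₁·x₂ - 5], [-4·x₁·x₂ + 4·x₂^2 - x₂ + 1, -2·x₁^2 + 8·x₁·x₂ - x₁]].
At the point, J = [[12.000, 11.000], [3.000, 26.000]] (det J = 279.000).
Solving J·Δ = −F gives Δ = (0.452, 0.871).
Then the next iterate is (x₁, x₂)₁ = (-1.548, -1.129).

(-1.548, -1.129)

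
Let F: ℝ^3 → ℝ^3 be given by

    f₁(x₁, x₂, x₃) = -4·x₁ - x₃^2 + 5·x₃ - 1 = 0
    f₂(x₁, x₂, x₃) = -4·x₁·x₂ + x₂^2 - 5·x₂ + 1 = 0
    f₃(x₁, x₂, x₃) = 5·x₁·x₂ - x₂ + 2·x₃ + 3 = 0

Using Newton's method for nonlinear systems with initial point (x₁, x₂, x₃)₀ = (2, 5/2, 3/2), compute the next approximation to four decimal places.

(1.2679, 0.2589, 1.9107)

At (2, 5/2, 3/2): F = (-3.7500, -25.2500, 28.5000).
Jacobian J = [[-4, 0, -2·x₃ + 5], [-4·x₂, -4·x₁ + 2·x₂ - 5, 0], [5·x₂, 5·x₁ - 1, 2]].
At the point, J = [[-4.0000, 0.0000, 2.0000], [-10.0000, -8.0000, 0.0000], [12.5000, 9.0000, 2.0000]] (det J = 84.0000).
Solving J·Δ = −F gives Δ = (-0.7321, -2.2411, 0.4107).
Then the next iterate is (x₁, x₂, x₃)₁ = (1.2679, 0.2589, 1.9107).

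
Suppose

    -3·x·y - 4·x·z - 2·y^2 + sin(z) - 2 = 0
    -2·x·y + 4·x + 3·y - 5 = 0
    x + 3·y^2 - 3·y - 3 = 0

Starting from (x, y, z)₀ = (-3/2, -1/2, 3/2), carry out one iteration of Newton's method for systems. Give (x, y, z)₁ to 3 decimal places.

At (-3/2, -1/2, 3/2): F = (5.24749, -14.000, -2.250).
Jacobian J = [[-3·y - 4·z, -3·x - 4·y, -4·x + cos(z)], [-2·y + 4, -2·x + 3, 0], [1, 6·y - 3, 0]].
At the point, J = [[-4.500, 6.500, 6.07074], [5.000, 6.000, 0.000], [1.000, -6.000, 0.000]] (det J = -218.54654).
Solving J·Δ = −F gives Δ = (2.708, 0.076, 1.061).
Then the next iterate is (x, y, z)₁ = (1.208, -0.424, 2.561).

(1.208, -0.424, 2.561)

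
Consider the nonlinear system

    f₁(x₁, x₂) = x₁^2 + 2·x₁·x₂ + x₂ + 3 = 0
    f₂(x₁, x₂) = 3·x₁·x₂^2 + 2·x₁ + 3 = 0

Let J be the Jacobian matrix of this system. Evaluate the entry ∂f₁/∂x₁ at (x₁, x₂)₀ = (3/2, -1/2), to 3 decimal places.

2.000

∂f₁/∂x₁ = 2·x₁ + 2·x₂.
At (3/2, -1/2) this is 2.000.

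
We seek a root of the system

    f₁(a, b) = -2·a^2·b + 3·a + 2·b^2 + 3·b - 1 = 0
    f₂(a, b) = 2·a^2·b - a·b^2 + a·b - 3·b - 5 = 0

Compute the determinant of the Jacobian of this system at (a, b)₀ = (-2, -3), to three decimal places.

J = [[-4·a·b + 3, -2·a^2 + 4·b + 3], [4·a·b - b^2 + b, 2·a^2 - 2·a·b + a - 3]].
At the point, J = [[-21.000, -17.000], [12.000, -9.000]].
det J = 393.000.

393.000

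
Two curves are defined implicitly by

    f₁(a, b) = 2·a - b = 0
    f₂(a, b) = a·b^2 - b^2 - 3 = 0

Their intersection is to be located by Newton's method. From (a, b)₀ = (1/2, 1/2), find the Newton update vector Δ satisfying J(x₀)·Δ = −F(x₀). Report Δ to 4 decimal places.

(-4.5000, -8.5000)

At (1/2, 1/2): F = (0.5000, -3.1250).
Jacobian J = [[2, -1], [b^2, 2·a·b - 2·b]].
At the point, J = [[2.0000, -1.0000], [0.2500, -0.5000]] (det J = -0.7500).
Solving J·Δ = −F gives Δ = (-4.5000, -8.5000).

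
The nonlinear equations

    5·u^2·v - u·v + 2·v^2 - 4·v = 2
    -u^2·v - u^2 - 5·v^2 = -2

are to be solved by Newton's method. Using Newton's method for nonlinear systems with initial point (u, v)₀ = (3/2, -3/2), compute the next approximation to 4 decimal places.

(1.2003, -0.8275)

At (3/2, -3/2): F = (-6.1250, -8.1250).
Jacobian J = [[10·u·v - v, 5·u^2 - u + 4·v - 4], [-2·u·v - 2·u, -u^2 - 10·v]].
At the point, J = [[-21.0000, -0.2500], [1.5000, 12.7500]] (det J = -267.3750).
Solving J·Δ = −F gives Δ = (-0.2997, 0.6725).
Then the next iterate is (u, v)₁ = (1.2003, -0.8275).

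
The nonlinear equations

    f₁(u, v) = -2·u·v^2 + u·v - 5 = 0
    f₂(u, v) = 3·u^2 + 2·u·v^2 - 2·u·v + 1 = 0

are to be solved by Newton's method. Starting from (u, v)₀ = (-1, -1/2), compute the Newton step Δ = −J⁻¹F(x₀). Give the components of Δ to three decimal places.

(-0.486, -1.171)

At (-1, -1/2): F = (-4.000, 2.500).
Jacobian J = [[-2·v^2 + v, -4·u·v + u], [6·u + 2·v^2 - 2·v, 4·u·v - 2·u]].
At the point, J = [[-1.000, -3.000], [-4.500, 4.000]] (det J = -17.500).
Solving J·Δ = −F gives Δ = (-0.486, -1.171).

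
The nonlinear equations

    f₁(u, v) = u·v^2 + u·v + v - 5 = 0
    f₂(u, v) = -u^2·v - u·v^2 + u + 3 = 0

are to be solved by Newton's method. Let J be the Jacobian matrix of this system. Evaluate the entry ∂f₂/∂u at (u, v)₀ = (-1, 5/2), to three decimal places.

-0.250

∂f₂/∂u = -2·u·v - v^2 + 1.
At (-1, 5/2) this is -0.250.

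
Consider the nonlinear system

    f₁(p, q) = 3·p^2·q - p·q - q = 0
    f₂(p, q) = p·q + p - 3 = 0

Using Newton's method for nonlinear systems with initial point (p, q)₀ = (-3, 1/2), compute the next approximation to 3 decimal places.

At (-3, 1/2): F = (14.500, -7.500).
Jacobian J = [[6·p·q - q, 3·p^2 - p - 1], [q + 1, p]].
At the point, J = [[-9.500, 29.000], [1.500, -3.000]] (det J = -15.000).
Solving J·Δ = −F gives Δ = (11.600, 3.300).
Then the next iterate is (p, q)₁ = (8.600, 3.800).

(8.600, 3.800)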